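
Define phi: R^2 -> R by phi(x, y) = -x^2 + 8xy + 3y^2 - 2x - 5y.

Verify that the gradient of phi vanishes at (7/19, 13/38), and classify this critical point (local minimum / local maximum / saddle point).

∇phi = (-2x + 8y - 2, 8x + 6y - 5); substituting (7/19, 13/38) gives ∇phi = (0, 0), so (7/19, 13/38) is indeed a critical point.
The Hessian of phi is constant: H = [[-2, 8], [8, 6]].
det(H) = (-2)·6 − 8² = -76.
Since det(H) < 0, H is indefinite and the critical point is a saddle point.

saddle point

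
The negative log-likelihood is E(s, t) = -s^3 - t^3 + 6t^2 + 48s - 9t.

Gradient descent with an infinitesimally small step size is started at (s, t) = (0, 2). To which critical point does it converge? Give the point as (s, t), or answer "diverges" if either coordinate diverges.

(-4, 1)

E is separable, so gradient descent decouples: s follows -∂E/∂s, t follows -∂E/∂t.
∂E/∂s = -3(s - 4)(s + 4); at s=0 this is 48, so s decreases.
∂E/∂t = -3(t - 3)(t - 1); at t=2 this is 3, so t decreases.
s converges to its nearest critical value -4 (a local min of the s-part); t converges to 1. The iterate converges to (-4, 1).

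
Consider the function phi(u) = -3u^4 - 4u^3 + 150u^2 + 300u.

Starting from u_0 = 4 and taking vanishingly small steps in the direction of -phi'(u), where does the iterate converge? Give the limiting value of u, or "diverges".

-1

phi'(u) = -12(u - 5)(u + 1)(u + 5), so phi'(4) = 540.
Gradient descent moves in the -phi' direction, i.e. u is decreasing.
The nearest critical point in that direction is u = -1, where phi'' = 288 > 0 (a local minimum). The iterate converges there.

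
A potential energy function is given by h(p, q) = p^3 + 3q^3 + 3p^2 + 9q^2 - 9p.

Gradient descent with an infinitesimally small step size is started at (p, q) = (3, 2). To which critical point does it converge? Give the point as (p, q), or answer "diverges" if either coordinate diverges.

(1, 0)

h is separable, so gradient descent decouples: p follows -∂h/∂p, q follows -∂h/∂q.
∂h/∂p = 3(p - 1)(p + 3); at p=3 this is 36, so p decreases.
∂h/∂q = 9q(q + 2); at q=2 this is 72, so q decreases.
p converges to its nearest critical value 1 (a local min of the p-part); q converges to 0. The iterate converges to (1, 0).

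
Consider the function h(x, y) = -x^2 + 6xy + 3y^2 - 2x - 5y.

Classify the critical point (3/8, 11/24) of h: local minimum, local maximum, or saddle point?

The Hessian of h is constant: H = [[-2, 6], [6, 6]].
det(H) = (-2)·6 − 6² = -48.
Since det(H) < 0, H is indefinite and the critical point is a saddle point.

saddle point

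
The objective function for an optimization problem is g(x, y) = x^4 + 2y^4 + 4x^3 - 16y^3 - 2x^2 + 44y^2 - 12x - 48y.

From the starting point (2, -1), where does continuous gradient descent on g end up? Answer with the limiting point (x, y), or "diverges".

g is separable, so gradient descent decouples: x follows -∂g/∂x, y follows -∂g/∂y.
∂g/∂x = 4(x - 1)(x + 1)(x + 3); at x=2 this is 60, so x decreases.
∂g/∂y = 8(y - 3)(y - 2)(y - 1); at y=-1 this is -192, so y increases.
x converges to its nearest critical value 1 (a local min of the x-part); y converges to 1. The iterate converges to (1, 1).

(1, 1)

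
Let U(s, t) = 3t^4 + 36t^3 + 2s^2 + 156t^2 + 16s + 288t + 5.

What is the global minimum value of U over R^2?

U(s,t) separates as P(s) + Q(t) + 5, so its minimum is min P + min Q + 5.
P'(s) = 4s + 16 vanishes at s ∈ {-4}; Q'(t) = 12(t + 2)(t + 3)(t + 4) vanishes at t ∈ {-4, -3, -2}.
Local minima of P (where P''>0): P(-4)=-32. Local minima of Q: Q(-4)=-192, Q(-2)=-192.
So the global minimum of U is P(-4) + Q(-4) + 5 = -32 − 192 + 5 = -219, attained at (-4, -4).

-219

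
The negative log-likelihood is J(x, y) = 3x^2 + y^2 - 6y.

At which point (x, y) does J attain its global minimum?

J(x,y) separates as P(x) + Q(y), so its minimum is min P + min Q.
P'(x) = 6x vanishes at x ∈ {0}; Q'(y) = 2y - 6 vanishes at y ∈ {3}.
Local minima of P (where P''>0): P(0)=0. Local minima of Q: Q(3)=-9.
So the global minimum of J is P(0) + Q(3) = 0 − 9 = -9, attained at (0, 3).

(0, 3)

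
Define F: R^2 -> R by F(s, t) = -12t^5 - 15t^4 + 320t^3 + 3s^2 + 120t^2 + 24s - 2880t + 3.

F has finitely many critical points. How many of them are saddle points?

F separates as a function of s plus a function of t, so ∇F=0 decouples.
∂F/∂s = 6(s + 4) = 0 at s ∈ {-4}; ∂F/∂t = -60(t - 3)(t - 2)(t + 2)(t + 4) = 0 at t ∈ {-4, -2, 2, 3}.
The Hessian is diagonal: diag(F_ss, F_tt). Second derivatives: F_ss(-4)=6; F_tt(-4)=5040, F_tt(-2)=-2400, F_tt(2)=1440, F_tt(3)=-2100.
Saddle points occur where the two diagonal entries have opposite signs: (-4, -2), (-4, 3). Count: 2.

2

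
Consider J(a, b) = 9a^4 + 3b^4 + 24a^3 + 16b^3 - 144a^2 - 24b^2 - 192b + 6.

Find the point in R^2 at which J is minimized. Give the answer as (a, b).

J(a,b) separates as P(a) + Q(b) + 6, so its minimum is min P + min Q + 6.
P'(a) = 36a(a - 2)(a + 4) vanishes at a ∈ {-4, 0, 2}; Q'(b) = 12(b - 2)(b + 2)(b + 4) vanishes at b ∈ {-4, -2, 2}.
Local minima of P (where P''>0): P(-4)=-1536, P(2)=-240. Local minima of Q: Q(-4)=128, Q(2)=-304.
So the global minimum of J is P(-4) + Q(2) + 6 = -1536 − 304 + 6 = -1834, attained at (-4, 2).

(-4, 2)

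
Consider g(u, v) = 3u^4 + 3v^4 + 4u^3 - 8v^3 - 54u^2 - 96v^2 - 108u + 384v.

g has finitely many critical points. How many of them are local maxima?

g separates as a function of u plus a function of v, so ∇g=0 decouples.
∂g/∂u = 12(u - 3)(u + 1)(u + 3) = 0 at u ∈ {-3, -1, 3}; ∂g/∂v = 12(v - 4)(v - 2)(v + 4) = 0 at v ∈ {-4, 2, 4}.
The Hessian is diagonal: diag(g_uu, g_vv). Second derivatives: g_uu(-3)=144, g_uu(-1)=-96, g_uu(3)=288; g_vv(-4)=576, g_vv(2)=-144, g_vv(4)=192.
Local maxima occur where both diagonal entries negative: (-1, 2). Count: 1.

1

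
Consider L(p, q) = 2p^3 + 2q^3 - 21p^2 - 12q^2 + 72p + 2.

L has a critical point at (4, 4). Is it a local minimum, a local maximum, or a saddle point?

local minimum

The mixed partial ∂²L/∂p∂q is 0, so the Hessian at any point is diag(L_pp, L_qq) = diag(6(2p - 7), 12(q - 2)).
At (4, 4): H = diag(6, 24).
Both eigenvalues are positive, so H is positive definite: a local minimum.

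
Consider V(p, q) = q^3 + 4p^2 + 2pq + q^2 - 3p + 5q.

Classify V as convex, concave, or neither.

The term q^3 is cubic, so the Hessian is not constant.
∂²V/∂q² = 6q + 2, which takes both signs as q varies (negative for sufficiently negative q). A diagonal entry of the Hessian changing sign means the Hessian is neither positive- nor negative-semidefinite on all of R^2.

neither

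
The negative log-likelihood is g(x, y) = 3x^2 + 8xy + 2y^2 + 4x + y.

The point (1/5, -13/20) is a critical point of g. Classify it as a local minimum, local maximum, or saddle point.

The Hessian of g is constant: H = [[6, 8], [8, 4]].
det(H) = 6·4 − 8² = -40.
Since det(H) < 0, H is indefinite and the critical point is a saddle point.

saddle point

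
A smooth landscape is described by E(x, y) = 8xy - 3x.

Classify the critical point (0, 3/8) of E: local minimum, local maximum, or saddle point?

saddle point

The Hessian of E is constant: H = [[0, 8], [8, 0]].
det(H) = 0·0 − 8² = -64.
Since det(H) < 0, H is indefinite and the critical point is a saddle point.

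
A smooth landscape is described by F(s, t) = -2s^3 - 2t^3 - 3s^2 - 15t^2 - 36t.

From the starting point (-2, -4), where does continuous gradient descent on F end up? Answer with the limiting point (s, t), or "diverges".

F is separable, so gradient descent decouples: s follows -∂F/∂s, t follows -∂F/∂t.
∂F/∂s = -6s(s + 1); at s=-2 this is -12, so s increases.
∂F/∂t = -6(t + 2)(t + 3); at t=-4 this is -12, so t increases.
s converges to its nearest critical value -1 (a local min of the s-part); t converges to -3. The iterate converges to (-1, -3).

(-1, -3)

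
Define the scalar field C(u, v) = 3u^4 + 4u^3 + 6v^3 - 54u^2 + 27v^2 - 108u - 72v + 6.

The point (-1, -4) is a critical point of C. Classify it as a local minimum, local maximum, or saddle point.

The mixed partial ∂²C/∂u∂v is 0, so the Hessian at any point is diag(C_uu, C_vv) = diag(12(3u^2 + 2u - 9), 18(2v + 3)).
At (-1, -4): H = diag(-96, -90).
Both eigenvalues are negative, so H is negative definite: a local maximum.

local maximum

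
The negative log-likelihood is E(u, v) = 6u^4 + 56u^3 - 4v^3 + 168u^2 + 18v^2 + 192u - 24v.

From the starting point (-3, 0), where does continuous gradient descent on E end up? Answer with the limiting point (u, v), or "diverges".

E is separable, so gradient descent decouples: u follows -∂E/∂u, v follows -∂E/∂v.
∂E/∂u = 24(u + 1)(u + 2)(u + 4); at u=-3 this is 48, so u decreases.
∂E/∂v = -12(v - 2)(v - 1); at v=0 this is -24, so v increases.
u converges to its nearest critical value -4 (a local min of the u-part); v converges to 1. The iterate converges to (-4, 1).

(-4, 1)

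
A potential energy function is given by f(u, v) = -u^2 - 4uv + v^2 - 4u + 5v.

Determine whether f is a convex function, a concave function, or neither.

neither

f is quadratic, so its Hessian is the constant matrix H = [[-2, -4], [-4, 2]].
det(H) = -20, tr(H) = 0.
det(H) < 0, so H is indefinite: neither convex nor concave.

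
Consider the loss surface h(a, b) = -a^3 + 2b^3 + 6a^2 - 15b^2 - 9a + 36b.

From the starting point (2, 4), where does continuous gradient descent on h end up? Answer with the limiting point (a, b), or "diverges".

h is separable, so gradient descent decouples: a follows -∂h/∂a, b follows -∂h/∂b.
∂h/∂a = -3(a - 3)(a - 1); at a=2 this is 3, so a decreases.
∂h/∂b = 6(b - 3)(b - 2); at b=4 this is 12, so b decreases.
a converges to its nearest critical value 1 (a local min of the a-part); b converges to 3. The iterate converges to (1, 3).

(1, 3)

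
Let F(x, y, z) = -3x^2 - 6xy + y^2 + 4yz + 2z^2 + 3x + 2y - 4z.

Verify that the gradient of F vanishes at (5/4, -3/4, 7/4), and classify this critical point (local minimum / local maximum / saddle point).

saddle point

∇F = (-6x - 6y + 3, -6x + 2y + 4z + 2, 4y + 4z - 4); substituting (5/4, -3/4, 7/4) gives ∇F = (0, 0, 0), so (5/4, -3/4, 7/4) is indeed a critical point.
The Hessian is constant: H = [[-6, -6, 0], [-6, 2, 4], [0, 4, 4]].
Leading principal minors: Δ₁ = -6, Δ₂ = -48, Δ₃ = -96.
The minors fit neither the all-positive nor the alternating-sign pattern, so H is indefinite: a saddle point.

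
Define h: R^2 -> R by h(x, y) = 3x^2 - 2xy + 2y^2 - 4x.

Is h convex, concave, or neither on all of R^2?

convex

h is quadratic, so its Hessian is the constant matrix H = [[6, -2], [-2, 4]].
det(H) = 20, tr(H) = 10.
det(H) > 0 and tr(H) > 0, so H is positive definite everywhere: convex.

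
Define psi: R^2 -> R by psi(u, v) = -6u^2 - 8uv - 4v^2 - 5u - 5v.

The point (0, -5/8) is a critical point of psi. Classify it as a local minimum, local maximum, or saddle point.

local maximum

The Hessian of psi is constant: H = [[-12, -8], [-8, -8]].
det(H) = (-12)·(-8) − (-8)² = 32.
det(H) > 0 and tr(H) = -20 < 0, so H is negative definite and the point is a local maximum.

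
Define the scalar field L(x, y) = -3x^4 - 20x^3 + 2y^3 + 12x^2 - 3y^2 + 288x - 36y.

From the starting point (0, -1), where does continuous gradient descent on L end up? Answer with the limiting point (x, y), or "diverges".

(-3, 3)

L is separable, so gradient descent decouples: x follows -∂L/∂x, y follows -∂L/∂y.
∂L/∂x = -12(x - 2)(x + 3)(x + 4); at x=0 this is 288, so x decreases.
∂L/∂y = 6(y - 3)(y + 2); at y=-1 this is -24, so y increases.
x converges to its nearest critical value -3 (a local min of the x-part); y converges to 3. The iterate converges to (-3, 3).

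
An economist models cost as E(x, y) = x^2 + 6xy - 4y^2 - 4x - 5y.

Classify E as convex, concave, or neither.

neither

E is quadratic, so its Hessian is the constant matrix H = [[2, 6], [6, -8]].
det(H) = -52, tr(H) = -6.
det(H) < 0, so H is indefinite: neither convex nor concave.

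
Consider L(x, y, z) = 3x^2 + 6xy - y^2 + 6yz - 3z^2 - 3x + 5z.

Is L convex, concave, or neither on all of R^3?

neither

L is quadratic, so its Hessian is the constant matrix H = [[6, 6, 0], [6, -2, 6], [0, 6, -6]].
Leading principal minors: 6, -48, 72.
Neither pattern holds ⇒ H is indefinite ⇒ neither convex nor concave.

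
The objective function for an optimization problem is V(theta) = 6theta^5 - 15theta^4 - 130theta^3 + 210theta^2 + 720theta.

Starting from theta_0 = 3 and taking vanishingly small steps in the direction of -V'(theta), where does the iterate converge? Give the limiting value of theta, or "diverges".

V'(theta) = 30(theta - 4)(theta - 2)(theta + 1)(theta + 3), so V'(3) = -720.
Gradient descent moves in the -V' direction, i.e. theta is increasing.
The nearest critical point in that direction is theta = 4, where V'' = 2100 > 0 (a local minimum). The iterate converges there.

4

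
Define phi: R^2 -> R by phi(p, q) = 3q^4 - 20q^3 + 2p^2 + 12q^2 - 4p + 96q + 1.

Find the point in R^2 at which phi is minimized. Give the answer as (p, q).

phi(p,q) separates as A(p) + B(q) + 1, so its minimum is min A + min B + 1.
A'(p) = 4p - 4 vanishes at p ∈ {1}; B'(q) = 12(q - 4)(q - 2)(q + 1) vanishes at q ∈ {-1, 2, 4}.
Local minima of A (where A''>0): A(1)=-2. Local minima of B: B(-1)=-61, B(4)=64.
So the global minimum of phi is A(1) + B(-1) + 1 = -2 − 61 + 1 = -62, attained at (1, -1).

(1, -1)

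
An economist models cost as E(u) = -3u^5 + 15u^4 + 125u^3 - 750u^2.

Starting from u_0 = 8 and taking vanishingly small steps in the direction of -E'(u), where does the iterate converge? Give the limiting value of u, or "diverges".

diverges

E'(u) = -15u(u - 5)(u - 4)(u + 5), so E'(8) = -18720.
Gradient descent moves in the -E' direction, i.e. u is increasing.
There is no critical point above u=8, and E' keeps the same sign, so the iterate runs off to +∞.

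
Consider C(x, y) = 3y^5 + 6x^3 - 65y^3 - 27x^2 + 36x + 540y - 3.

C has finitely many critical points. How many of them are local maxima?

C separates as a function of x plus a function of y, so ∇C=0 decouples.
∂C/∂x = 18(x - 2)(x - 1) = 0 at x ∈ {1, 2}; ∂C/∂y = 15(y - 3)(y - 2)(y + 2)(y + 3) = 0 at y ∈ {-3, -2, 2, 3}.
The Hessian is diagonal: diag(C_xx, C_yy). Second derivatives: C_xx(1)=-18, C_xx(2)=18; C_yy(-3)=-450, C_yy(-2)=300, C_yy(2)=-300, C_yy(3)=450.
Local maxima occur where both diagonal entries negative: (1, -3), (1, 2). Count: 2.

2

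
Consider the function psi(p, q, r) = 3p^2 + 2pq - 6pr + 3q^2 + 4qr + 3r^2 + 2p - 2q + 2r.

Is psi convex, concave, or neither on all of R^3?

psi is quadratic, so its Hessian is the constant matrix H = [[6, 2, -6], [2, 6, 4], [-6, 4, 6]].
Leading principal minors: 6, 32, -216.
Neither pattern holds ⇒ H is indefinite ⇒ neither convex nor concave.

neither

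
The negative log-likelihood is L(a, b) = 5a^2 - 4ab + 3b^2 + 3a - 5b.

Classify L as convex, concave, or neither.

L is quadratic, so its Hessian is the constant matrix H = [[10, -4], [-4, 6]].
det(H) = 44, tr(H) = 16.
det(H) > 0 and tr(H) > 0, so H is positive definite everywhere: convex.

convex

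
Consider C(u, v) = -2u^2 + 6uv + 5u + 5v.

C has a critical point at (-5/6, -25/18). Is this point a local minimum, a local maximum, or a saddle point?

The Hessian of C is constant: H = [[-4, 6], [6, 0]].
det(H) = (-4)·0 − 6² = -36.
Since det(H) < 0, H is indefinite and the critical point is a saddle point.

saddle point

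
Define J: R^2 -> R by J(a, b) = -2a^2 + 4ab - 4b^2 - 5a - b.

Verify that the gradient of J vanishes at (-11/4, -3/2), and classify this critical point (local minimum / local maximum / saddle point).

∇J = (-4a + 4b - 5, 4a - 8b - 1); substituting (-11/4, -3/2) gives ∇J = (0, 0), so (-11/4, -3/2) is indeed a critical point.
The Hessian of J is constant: H = [[-4, 4], [4, -8]].
det(H) = (-4)·(-8) − 4² = 16.
det(H) > 0 and tr(H) = -12 < 0, so H is negative definite and the point is a local maximum.

local maximum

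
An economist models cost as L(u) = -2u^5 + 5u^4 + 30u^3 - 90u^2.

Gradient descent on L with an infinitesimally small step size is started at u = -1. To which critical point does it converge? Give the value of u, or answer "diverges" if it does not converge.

L'(u) = -10u(u - 3)(u - 2)(u + 3), so L'(-1) = 240.
Gradient descent moves in the -L' direction, i.e. u is decreasing.
The nearest critical point in that direction is u = -3, where L'' = 900 > 0 (a local minimum). The iterate converges there.

-3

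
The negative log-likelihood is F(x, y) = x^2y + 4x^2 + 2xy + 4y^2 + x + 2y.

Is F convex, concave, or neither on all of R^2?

neither

The term x^2y is cubic, so the Hessian is not constant.
∂²F/∂x² = 2y + 8, which takes both signs as y varies (negative for sufficiently negative y). A diagonal entry of the Hessian changing sign means the Hessian is neither positive- nor negative-semidefinite on all of R^2.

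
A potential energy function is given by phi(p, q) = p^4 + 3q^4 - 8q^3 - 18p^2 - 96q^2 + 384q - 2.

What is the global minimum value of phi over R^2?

phi(p,q) separates as A(p) + B(q) − 2, so its minimum is min A + min B − 2.
A'(p) = 4p(p - 3)(p + 3) vanishes at p ∈ {-3, 0, 3}; B'(q) = 12(q - 4)(q - 2)(q + 4) vanishes at q ∈ {-4, 2, 4}.
Local minima of A (where A''>0): A(-3)=-81, A(3)=-81. Local minima of B: B(-4)=-1792, B(4)=256.
So the global minimum of phi is A(-3) + B(-4) − 2 = -81 − 1792 − 2 = -1875, attained at (-3, -4).

-1875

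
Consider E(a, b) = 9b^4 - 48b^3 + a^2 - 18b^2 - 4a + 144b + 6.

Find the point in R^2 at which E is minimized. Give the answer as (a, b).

E(a,b) separates as P(a) + Q(b) + 6, so its minimum is min P + min Q + 6.
P'(a) = 2a - 4 vanishes at a ∈ {2}; Q'(b) = 36(b - 4)(b - 1)(b + 1) vanishes at b ∈ {-1, 1, 4}.
Local minima of P (where P''>0): P(2)=-4. Local minima of Q: Q(-1)=-105, Q(4)=-480.
So the global minimum of E is P(2) + Q(4) + 6 = -4 − 480 + 6 = -478, attained at (2, 4).

(2, 4)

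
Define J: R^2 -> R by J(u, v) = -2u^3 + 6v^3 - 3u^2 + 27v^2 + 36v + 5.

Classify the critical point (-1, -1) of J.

local minimum

The mixed partial ∂²J/∂u∂v is 0, so the Hessian at any point is diag(J_uu, J_vv) = diag(-6(2u + 1), 18(2v + 3)).
At (-1, -1): H = diag(6, 18).
Both eigenvalues are positive, so H is positive definite: a local minimum.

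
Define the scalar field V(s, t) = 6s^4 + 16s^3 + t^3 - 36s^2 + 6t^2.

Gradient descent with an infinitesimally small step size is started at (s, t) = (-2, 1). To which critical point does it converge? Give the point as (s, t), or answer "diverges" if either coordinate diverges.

(-3, 0)

V is separable, so gradient descent decouples: s follows -∂V/∂s, t follows -∂V/∂t.
∂V/∂s = 24s(s - 1)(s + 3); at s=-2 this is 144, so s decreases.
∂V/∂t = 3t(t + 4); at t=1 this is 15, so t decreases.
s converges to its nearest critical value -3 (a local min of the s-part); t converges to 0. The iterate converges to (-3, 0).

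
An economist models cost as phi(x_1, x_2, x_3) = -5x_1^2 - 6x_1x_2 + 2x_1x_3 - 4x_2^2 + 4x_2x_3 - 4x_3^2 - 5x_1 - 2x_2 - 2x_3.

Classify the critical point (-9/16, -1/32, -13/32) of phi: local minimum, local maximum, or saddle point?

local maximum

The Hessian is constant: H = [[-10, -6, 2], [-6, -8, 4], [2, 4, -8]].
Leading principal minors: Δ₁ = -10, Δ₂ = 44, Δ₃ = -256.
The minors alternate sign starting negative (−, +, −), so H is negative definite: a local maximum.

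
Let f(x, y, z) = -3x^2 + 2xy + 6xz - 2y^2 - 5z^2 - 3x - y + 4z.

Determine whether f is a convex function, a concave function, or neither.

f is quadratic, so its Hessian is the constant matrix H = [[-6, 2, 6], [2, -4, 0], [6, 0, -10]].
Leading principal minors: -6, 20, -56.
Signs alternate −, +, − ⇒ H ≺ 0 ⇒ concave.

concave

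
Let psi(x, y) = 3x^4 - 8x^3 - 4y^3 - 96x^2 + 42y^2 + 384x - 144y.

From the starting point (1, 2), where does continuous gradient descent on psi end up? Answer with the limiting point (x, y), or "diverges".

(-4, 3)

psi is separable, so gradient descent decouples: x follows -∂psi/∂x, y follows -∂psi/∂y.
∂psi/∂x = 12(x - 4)(x - 2)(x + 4); at x=1 this is 180, so x decreases.
∂psi/∂y = -12(y - 4)(y - 3); at y=2 this is -24, so y increases.
x converges to its nearest critical value -4 (a local min of the x-part); y converges to 3. The iterate converges to (-4, 3).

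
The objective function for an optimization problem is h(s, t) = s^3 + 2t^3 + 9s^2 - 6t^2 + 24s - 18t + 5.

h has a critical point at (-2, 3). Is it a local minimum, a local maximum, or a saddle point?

The mixed partial ∂²h/∂s∂t is 0, so the Hessian at any point is diag(h_ss, h_tt) = diag(6(s + 3), 12(t - 1)).
At (-2, 3): H = diag(6, 24).
Both eigenvalues are positive, so H is positive definite: a local minimum.

local minimum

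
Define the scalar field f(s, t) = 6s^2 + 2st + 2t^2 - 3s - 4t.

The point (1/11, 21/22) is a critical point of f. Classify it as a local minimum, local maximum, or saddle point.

The Hessian of f is constant: H = [[12, 2], [2, 4]].
det(H) = 12·4 − 2² = 44.
det(H) > 0 and tr(H) = 16 > 0, so H is positive definite and the point is a local minimum.

local minimum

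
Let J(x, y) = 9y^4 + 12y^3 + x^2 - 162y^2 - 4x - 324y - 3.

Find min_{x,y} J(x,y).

J(x,y) separates as P(x) + Q(y) − 3, so its minimum is min P + min Q − 3.
P'(x) = 2x - 4 vanishes at x ∈ {2}; Q'(y) = 36(y - 3)(y + 1)(y + 3) vanishes at y ∈ {-3, -1, 3}.
Local minima of P (where P''>0): P(2)=-4. Local minima of Q: Q(-3)=-81, Q(3)=-1377.
So the global minimum of J is P(2) + Q(3) − 3 = -4 − 1377 − 3 = -1384, attained at (2, 3).

-1384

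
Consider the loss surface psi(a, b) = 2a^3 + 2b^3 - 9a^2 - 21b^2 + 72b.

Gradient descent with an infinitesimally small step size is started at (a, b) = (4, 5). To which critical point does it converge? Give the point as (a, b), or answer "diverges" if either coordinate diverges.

psi is separable, so gradient descent decouples: a follows -∂psi/∂a, b follows -∂psi/∂b.
∂psi/∂a = 6a(a - 3); at a=4 this is 24, so a decreases.
∂psi/∂b = 6(b - 4)(b - 3); at b=5 this is 12, so b decreases.
a converges to its nearest critical value 3 (a local min of the a-part); b converges to 4. The iterate converges to (3, 4).

(3, 4)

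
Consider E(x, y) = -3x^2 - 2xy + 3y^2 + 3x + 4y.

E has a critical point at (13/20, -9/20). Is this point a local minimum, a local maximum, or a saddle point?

The Hessian of E is constant: H = [[-6, -2], [-2, 6]].
det(H) = (-6)·6 − (-2)² = -40.
Since det(H) < 0, H is indefinite and the critical point is a saddle point.

saddle point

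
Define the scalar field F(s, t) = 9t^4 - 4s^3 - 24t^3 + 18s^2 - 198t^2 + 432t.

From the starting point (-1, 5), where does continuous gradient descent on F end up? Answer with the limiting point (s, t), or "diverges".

F is separable, so gradient descent decouples: s follows -∂F/∂s, t follows -∂F/∂t.
∂F/∂s = -12s(s - 3); at s=-1 this is -48, so s increases.
∂F/∂t = 36(t - 4)(t - 1)(t + 3); at t=5 this is 1152, so t decreases.
s converges to its nearest critical value 0 (a local min of the s-part); t converges to 4. The iterate converges to (0, 4).

(0, 4)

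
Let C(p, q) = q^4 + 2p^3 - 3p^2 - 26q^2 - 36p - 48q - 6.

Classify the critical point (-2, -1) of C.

local maximum

The mixed partial ∂²C/∂p∂q is 0, so the Hessian at any point is diag(C_pp, C_qq) = diag(6(2p - 1), 4(3q^2 - 13)).
At (-2, -1): H = diag(-30, -40).
Both eigenvalues are negative, so H is negative definite: a local maximum.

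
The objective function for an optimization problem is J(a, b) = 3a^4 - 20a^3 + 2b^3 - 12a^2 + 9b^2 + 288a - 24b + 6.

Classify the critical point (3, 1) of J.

saddle point

The mixed partial ∂²J/∂a∂b is 0, so the Hessian at any point is diag(J_aa, J_bb) = diag(12(3a^2 - 10a - 2), 6(2b + 3)).
At (3, 1): H = diag(-60, 30).
The eigenvalues have opposite signs, so H is indefinite: a saddle point.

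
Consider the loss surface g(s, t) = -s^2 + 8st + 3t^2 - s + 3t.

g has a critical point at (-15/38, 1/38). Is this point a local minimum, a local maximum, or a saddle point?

The Hessian of g is constant: H = [[-2, 8], [8, 6]].
det(H) = (-2)·6 − 8² = -76.
Since det(H) < 0, H is indefinite and the critical point is a saddle point.

saddle point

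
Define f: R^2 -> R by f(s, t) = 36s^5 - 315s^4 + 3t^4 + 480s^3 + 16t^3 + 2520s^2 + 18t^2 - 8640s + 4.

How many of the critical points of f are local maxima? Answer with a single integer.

2

f separates as a function of s plus a function of t, so ∇f=0 decouples.
∂f/∂s = 180(s - 4)(s - 3)(s - 2)(s + 2) = 0 at s ∈ {-2, 2, 3, 4}; ∂f/∂t = 12t(t + 1)(t + 3) = 0 at t ∈ {-3, -1, 0}.
The Hessian is diagonal: diag(f_ss, f_tt). Second derivatives: f_ss(-2)=-21600, f_ss(2)=1440, f_ss(3)=-900, f_ss(4)=2160; f_tt(-3)=72, f_tt(-1)=-24, f_tt(0)=36.
Local maxima occur where both diagonal entries negative: (-2, -1), (3, -1). Count: 2.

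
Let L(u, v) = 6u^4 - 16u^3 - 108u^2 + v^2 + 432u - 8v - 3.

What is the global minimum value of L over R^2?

L(u,v) separates as P(u) + Q(v) − 3, so its minimum is min P + min Q − 3.
P'(u) = 24(u - 3)(u - 2)(u + 3) vanishes at u ∈ {-3, 2, 3}; Q'(v) = 2v - 8 vanishes at v ∈ {4}.
Local minima of P (where P''>0): P(-3)=-1350, P(3)=378. Local minima of Q: Q(4)=-16.
So the global minimum of L is P(-3) + Q(4) − 3 = -1350 − 16 − 3 = -1369, attained at (-3, 4).

-1369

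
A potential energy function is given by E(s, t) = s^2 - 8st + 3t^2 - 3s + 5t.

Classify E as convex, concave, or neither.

neither

E is quadratic, so its Hessian is the constant matrix H = [[2, -8], [-8, 6]].
det(H) = -52, tr(H) = 8.
det(H) < 0, so H is indefinite: neither convex nor concave.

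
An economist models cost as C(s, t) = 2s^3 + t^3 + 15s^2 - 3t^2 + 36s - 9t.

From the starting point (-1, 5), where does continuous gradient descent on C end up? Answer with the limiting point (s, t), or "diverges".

C is separable, so gradient descent decouples: s follows -∂C/∂s, t follows -∂C/∂t.
∂C/∂s = 6(s + 2)(s + 3); at s=-1 this is 12, so s decreases.
∂C/∂t = 3(t - 3)(t + 1); at t=5 this is 36, so t decreases.
s converges to its nearest critical value -2 (a local min of the s-part); t converges to 3. The iterate converges to (-2, 3).

(-2, 3)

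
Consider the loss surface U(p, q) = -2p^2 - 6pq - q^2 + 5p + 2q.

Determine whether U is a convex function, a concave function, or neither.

neither

U is quadratic, so its Hessian is the constant matrix H = [[-4, -6], [-6, -2]].
det(H) = -28, tr(H) = -6.
det(H) < 0, so H is indefinite: neither convex nor concave.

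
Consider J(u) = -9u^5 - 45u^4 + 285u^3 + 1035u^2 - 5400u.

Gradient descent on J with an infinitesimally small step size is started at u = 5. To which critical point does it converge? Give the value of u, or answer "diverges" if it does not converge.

J'(u) = -45(u - 3)(u - 2)(u + 4)(u + 5), so J'(5) = -24300.
Gradient descent moves in the -J' direction, i.e. u is increasing.
There is no critical point above u=5, and J' keeps the same sign, so the iterate runs off to +∞.

diverges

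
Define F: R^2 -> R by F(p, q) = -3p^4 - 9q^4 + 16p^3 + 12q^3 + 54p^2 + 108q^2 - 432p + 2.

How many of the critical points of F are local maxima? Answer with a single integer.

F separates as a function of p plus a function of q, so ∇F=0 decouples.
∂F/∂p = -12(p - 4)(p - 3)(p + 3) = 0 at p ∈ {-3, 3, 4}; ∂F/∂q = -36q(q - 3)(q + 2) = 0 at q ∈ {-2, 0, 3}.
The Hessian is diagonal: diag(F_pp, F_qq). Second derivatives: F_pp(-3)=-504, F_pp(3)=72, F_pp(4)=-84; F_qq(-2)=-360, F_qq(0)=216, F_qq(3)=-540.
Local maxima occur where both diagonal entries negative: (-3, -2), (-3, 3), (4, -2), (4, 3). Count: 4.

4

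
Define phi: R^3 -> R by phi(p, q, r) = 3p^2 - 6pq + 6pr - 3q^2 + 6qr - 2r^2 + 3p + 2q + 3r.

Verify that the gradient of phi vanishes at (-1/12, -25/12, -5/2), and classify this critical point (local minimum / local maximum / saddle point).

∇phi = (6p - 6q + 6r + 3, -6p - 6q + 6r + 2, 6p + 6q - 4r + 3); substituting (-1/12, -25/12, -5/2) gives ∇phi = (0, 0, 0), so (-1/12, -25/12, -5/2) is indeed a critical point.
The Hessian is constant: H = [[6, -6, 6], [-6, -6, 6], [6, 6, -4]].
Leading principal minors: Δ₁ = 6, Δ₂ = -72, Δ₃ = -144.
The minors fit neither the all-positive nor the alternating-sign pattern, so H is indefinite: a saddle point.

saddle point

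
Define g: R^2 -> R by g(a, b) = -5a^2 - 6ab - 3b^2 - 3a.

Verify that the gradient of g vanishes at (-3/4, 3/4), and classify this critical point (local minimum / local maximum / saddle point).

local maximum

∇g = (-10a - 6b - 3, -6a - 6b); substituting (-3/4, 3/4) gives ∇g = (0, 0), so (-3/4, 3/4) is indeed a critical point.
The Hessian of g is constant: H = [[-10, -6], [-6, -6]].
det(H) = (-10)·(-6) − (-6)² = 24.
det(H) > 0 and tr(H) = -16 < 0, so H is negative definite and the point is a local maximum.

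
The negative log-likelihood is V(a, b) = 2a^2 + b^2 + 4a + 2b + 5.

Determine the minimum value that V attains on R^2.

2

V(a,b) separates as P(a) + Q(b) + 5, so its minimum is min P + min Q + 5.
P'(a) = 4a + 4 vanishes at a ∈ {-1}; Q'(b) = 2b + 2 vanishes at b ∈ {-1}.
Local minima of P (where P''>0): P(-1)=-2. Local minima of Q: Q(-1)=-1.
So the global minimum of V is P(-1) + Q(-1) + 5 = -2 − 1 + 5 = 2, attained at (-1, -1).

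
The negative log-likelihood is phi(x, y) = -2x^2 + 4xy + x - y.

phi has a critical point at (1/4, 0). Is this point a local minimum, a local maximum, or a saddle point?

saddle point

The Hessian of phi is constant: H = [[-4, 4], [4, 0]].
det(H) = (-4)·0 − 4² = -16.
Since det(H) < 0, H is indefinite and the critical point is a saddle point.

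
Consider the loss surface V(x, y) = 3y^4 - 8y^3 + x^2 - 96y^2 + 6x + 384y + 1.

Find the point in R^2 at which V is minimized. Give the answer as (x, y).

V(x,y) separates as P(x) + Q(y) + 1, so its minimum is min P + min Q + 1.
P'(x) = 2x + 6 vanishes at x ∈ {-3}; Q'(y) = 12(y - 4)(y - 2)(y + 4) vanishes at y ∈ {-4, 2, 4}.
Local minima of P (where P''>0): P(-3)=-9. Local minima of Q: Q(-4)=-1792, Q(4)=256.
So the global minimum of V is P(-3) + Q(-4) + 1 = -9 − 1792 + 1 = -1800, attained at (-3, -4).

(-3, -4)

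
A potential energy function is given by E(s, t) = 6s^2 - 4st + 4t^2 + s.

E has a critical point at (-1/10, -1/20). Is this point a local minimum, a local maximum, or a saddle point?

The Hessian of E is constant: H = [[12, -4], [-4, 8]].
det(H) = 12·8 − (-4)² = 80.
det(H) > 0 and tr(H) = 20 > 0, so H is positive definite and the point is a local minimum.

local minimum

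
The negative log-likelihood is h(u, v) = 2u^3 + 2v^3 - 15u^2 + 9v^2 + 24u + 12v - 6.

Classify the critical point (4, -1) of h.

The mixed partial ∂²h/∂u∂v is 0, so the Hessian at any point is diag(h_uu, h_vv) = diag(6(2u - 5), 6(2v + 3)).
At (4, -1): H = diag(18, 6).
Both eigenvalues are positive, so H is positive definite: a local minimum.

local minimum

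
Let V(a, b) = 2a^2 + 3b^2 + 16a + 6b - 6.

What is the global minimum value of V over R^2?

-41

V(a,b) separates as P(a) + Q(b) − 6, so its minimum is min P + min Q − 6.
P'(a) = 4a + 16 vanishes at a ∈ {-4}; Q'(b) = 6b + 6 vanishes at b ∈ {-1}.
Local minima of P (where P''>0): P(-4)=-32. Local minima of Q: Q(-1)=-3.
So the global minimum of V is P(-4) + Q(-1) − 6 = -32 − 3 − 6 = -41, attained at (-4, -1).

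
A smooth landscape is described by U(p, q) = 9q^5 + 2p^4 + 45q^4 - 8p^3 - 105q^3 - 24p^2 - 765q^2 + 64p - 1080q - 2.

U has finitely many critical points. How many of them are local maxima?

2

U separates as a function of p plus a function of q, so ∇U=0 decouples.
∂U/∂p = 8(p - 4)(p - 1)(p + 2) = 0 at p ∈ {-2, 1, 4}; ∂U/∂q = 45(q - 3)(q + 1)(q + 2)(q + 4) = 0 at q ∈ {-4, -2, -1, 3}.
The Hessian is diagonal: diag(U_pp, U_qq). Second derivatives: U_pp(-2)=144, U_pp(1)=-72, U_pp(4)=144; U_qq(-4)=-1890, U_qq(-2)=450, U_qq(-1)=-540, U_qq(3)=6300.
Local maxima occur where both diagonal entries negative: (1, -4), (1, -1). Count: 2.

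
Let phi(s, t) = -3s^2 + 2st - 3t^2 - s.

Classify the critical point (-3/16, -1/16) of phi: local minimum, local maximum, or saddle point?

The Hessian of phi is constant: H = [[-6, 2], [2, -6]].
det(H) = (-6)·(-6) − 2² = 32.
det(H) > 0 and tr(H) = -12 < 0, so H is negative definite and the point is a local maximum.

local maximum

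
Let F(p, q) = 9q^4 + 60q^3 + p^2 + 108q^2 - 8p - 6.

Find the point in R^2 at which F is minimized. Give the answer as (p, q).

F(p,q) separates as A(p) + B(q) − 6, so its minimum is min A + min B − 6.
A'(p) = 2p - 8 vanishes at p ∈ {4}; B'(q) = 36q(q + 2)(q + 3) vanishes at q ∈ {-3, -2, 0}.
Local minima of A (where A''>0): A(4)=-16. Local minima of B: B(-3)=81, B(0)=0.
So the global minimum of F is A(4) + B(0) − 6 = -16 + 0 − 6 = -22, attained at (4, 0).

(4, 0)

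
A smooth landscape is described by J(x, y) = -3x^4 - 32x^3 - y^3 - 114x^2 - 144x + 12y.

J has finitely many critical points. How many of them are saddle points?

3

J separates as a function of x plus a function of y, so ∇J=0 decouples.
∂J/∂x = -12(x + 1)(x + 3)(x + 4) = 0 at x ∈ {-4, -3, -1}; ∂J/∂y = -3(y - 2)(y + 2) = 0 at y ∈ {-2, 2}.
The Hessian is diagonal: diag(J_xx, J_yy). Second derivatives: J_xx(-4)=-36, J_xx(-3)=24, J_xx(-1)=-72; J_yy(-2)=12, J_yy(2)=-12.
Saddle points occur where the two diagonal entries have opposite signs: (-4, -2), (-3, 2), (-1, -2). Count: 3.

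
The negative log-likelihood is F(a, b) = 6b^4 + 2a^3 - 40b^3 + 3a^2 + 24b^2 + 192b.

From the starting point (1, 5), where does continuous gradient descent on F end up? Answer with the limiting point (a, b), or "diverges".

F is separable, so gradient descent decouples: a follows -∂F/∂a, b follows -∂F/∂b.
∂F/∂a = 6a(a + 1); at a=1 this is 12, so a decreases.
∂F/∂b = 24(b - 4)(b - 2)(b + 1); at b=5 this is 432, so b decreases.
a converges to its nearest critical value 0 (a local min of the a-part); b converges to 4. The iterate converges to (0, 4).

(0, 4)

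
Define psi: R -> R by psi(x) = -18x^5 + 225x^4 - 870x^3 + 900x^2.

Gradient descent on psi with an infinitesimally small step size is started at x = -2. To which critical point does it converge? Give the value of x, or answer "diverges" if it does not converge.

0

psi'(x) = -90x(x - 5)(x - 4)(x - 1), so psi'(-2) = -22680.
Gradient descent moves in the -psi' direction, i.e. x is increasing.
The nearest critical point in that direction is x = 0, where psi'' = 1800 > 0 (a local minimum). The iterate converges there.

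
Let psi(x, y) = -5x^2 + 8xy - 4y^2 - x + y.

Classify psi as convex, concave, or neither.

psi is quadratic, so its Hessian is the constant matrix H = [[-10, 8], [8, -8]].
det(H) = 16, tr(H) = -18.
det(H) > 0 and tr(H) < 0, so H is negative definite everywhere: concave.

concave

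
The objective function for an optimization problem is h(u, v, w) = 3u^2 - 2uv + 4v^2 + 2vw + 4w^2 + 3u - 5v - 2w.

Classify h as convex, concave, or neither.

h is quadratic, so its Hessian is the constant matrix H = [[6, -2, 0], [-2, 8, 2], [0, 2, 8]].
Leading principal minors: 6, 44, 328.
All positive ⇒ H ≻ 0 ⇒ convex.

convex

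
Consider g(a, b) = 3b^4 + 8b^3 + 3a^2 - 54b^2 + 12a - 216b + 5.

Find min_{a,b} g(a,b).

-682

g(a,b) separates as P(a) + Q(b) + 5, so its minimum is min P + min Q + 5.
P'(a) = 6a + 12 vanishes at a ∈ {-2}; Q'(b) = 12(b - 3)(b + 2)(b + 3) vanishes at b ∈ {-3, -2, 3}.
Local minima of P (where P''>0): P(-2)=-12. Local minima of Q: Q(-3)=189, Q(3)=-675.
So the global minimum of g is P(-2) + Q(3) + 5 = -12 − 675 + 5 = -682, attained at (-2, 3).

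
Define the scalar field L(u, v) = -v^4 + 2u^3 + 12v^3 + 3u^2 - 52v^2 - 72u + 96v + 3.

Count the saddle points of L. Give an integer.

3

L separates as a function of u plus a function of v, so ∇L=0 decouples.
∂L/∂u = 6(u - 3)(u + 4) = 0 at u ∈ {-4, 3}; ∂L/∂v = -4(v - 4)(v - 3)(v - 2) = 0 at v ∈ {2, 3, 4}.
The Hessian is diagonal: diag(L_uu, L_vv). Second derivatives: L_uu(-4)=-42, L_uu(3)=42; L_vv(2)=-8, L_vv(3)=4, L_vv(4)=-8.
Saddle points occur where the two diagonal entries have opposite signs: (-4, 3), (3, 2), (3, 4). Count: 3.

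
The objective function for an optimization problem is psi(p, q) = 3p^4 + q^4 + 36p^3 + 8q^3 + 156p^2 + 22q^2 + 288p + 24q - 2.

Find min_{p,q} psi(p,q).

psi(p,q) separates as A(p) + B(q) − 2, so its minimum is min A + min B − 2.
A'(p) = 12(p + 2)(p + 3)(p + 4) vanishes at p ∈ {-4, -3, -2}; B'(q) = 4(q + 1)(q + 2)(q + 3) vanishes at q ∈ {-3, -2, -1}.
Local minima of A (where A''>0): A(-4)=-192, A(-2)=-192. Local minima of B: B(-3)=-9, B(-1)=-9.
So the global minimum of psi is A(-4) + B(-3) − 2 = -192 − 9 − 2 = -203, attained at (-4, -3).

-203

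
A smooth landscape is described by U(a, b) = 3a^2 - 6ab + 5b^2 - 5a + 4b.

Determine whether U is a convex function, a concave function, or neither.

convex

U is quadratic, so its Hessian is the constant matrix H = [[6, -6], [-6, 10]].
det(H) = 24, tr(H) = 16.
det(H) > 0 and tr(H) > 0, so H is positive definite everywhere: convex.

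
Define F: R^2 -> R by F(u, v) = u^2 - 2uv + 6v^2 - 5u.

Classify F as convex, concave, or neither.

convex

F is quadratic, so its Hessian is the constant matrix H = [[2, -2], [-2, 12]].
det(H) = 20, tr(H) = 14.
det(H) > 0 and tr(H) > 0, so H is positive definite everywhere: convex.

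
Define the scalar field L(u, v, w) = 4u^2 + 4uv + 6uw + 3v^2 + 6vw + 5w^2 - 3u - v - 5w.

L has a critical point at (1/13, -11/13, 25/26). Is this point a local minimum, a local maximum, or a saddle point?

local minimum

The Hessian is constant: H = [[8, 4, 6], [4, 6, 6], [6, 6, 10]].
Leading principal minors: Δ₁ = 8, Δ₂ = 32, Δ₃ = 104.
All leading minors are positive, so H is positive definite: a local minimum.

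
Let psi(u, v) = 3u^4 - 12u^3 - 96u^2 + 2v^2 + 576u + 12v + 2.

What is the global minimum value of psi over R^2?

psi(u,v) separates as P(u) + Q(v) + 2, so its minimum is min P + min Q + 2.
P'(u) = 12(u - 4)(u - 3)(u + 4) vanishes at u ∈ {-4, 3, 4}; Q'(v) = 4v + 12 vanishes at v ∈ {-3}.
Local minima of P (where P''>0): P(-4)=-2304, P(4)=768. Local minima of Q: Q(-3)=-18.
So the global minimum of psi is P(-4) + Q(-3) + 2 = -2304 − 18 + 2 = -2320, attained at (-4, -3).

-2320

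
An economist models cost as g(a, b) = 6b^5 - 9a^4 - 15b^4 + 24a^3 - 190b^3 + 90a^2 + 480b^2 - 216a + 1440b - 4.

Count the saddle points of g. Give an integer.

g separates as a function of a plus a function of b, so ∇g=0 decouples.
∂g/∂a = -36(a - 3)(a - 1)(a + 2) = 0 at a ∈ {-2, 1, 3}; ∂g/∂b = 30(b - 4)(b - 3)(b + 1)(b + 4) = 0 at b ∈ {-4, -1, 3, 4}.
The Hessian is diagonal: diag(g_aa, g_bb). Second derivatives: g_aa(-2)=-540, g_aa(1)=216, g_aa(3)=-360; g_bb(-4)=-5040, g_bb(-1)=1800, g_bb(3)=-840, g_bb(4)=1200.
Saddle points occur where the two diagonal entries have opposite signs: (-2, -1), (-2, 4), (1, -4), (1, 3), (3, -1), (3, 4). Count: 6.

6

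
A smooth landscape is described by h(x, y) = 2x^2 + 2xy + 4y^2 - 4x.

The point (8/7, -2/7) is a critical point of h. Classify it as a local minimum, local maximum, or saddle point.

local minimum

The Hessian of h is constant: H = [[4, 2], [2, 8]].
det(H) = 4·8 − 2² = 28.
det(H) > 0 and tr(H) = 12 > 0, so H is positive definite and the point is a local minimum.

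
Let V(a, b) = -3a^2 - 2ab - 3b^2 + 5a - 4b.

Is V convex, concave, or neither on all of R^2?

V is quadratic, so its Hessian is the constant matrix H = [[-6, -2], [-2, -6]].
det(H) = 32, tr(H) = -12.
det(H) > 0 and tr(H) < 0, so H is negative definite everywhere: concave.

concave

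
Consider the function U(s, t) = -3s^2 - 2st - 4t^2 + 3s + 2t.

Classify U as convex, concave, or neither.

concave

U is quadratic, so its Hessian is the constant matrix H = [[-6, -2], [-2, -8]].
det(H) = 44, tr(H) = -14.
det(H) > 0 and tr(H) < 0, so H is negative definite everywhere: concave.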